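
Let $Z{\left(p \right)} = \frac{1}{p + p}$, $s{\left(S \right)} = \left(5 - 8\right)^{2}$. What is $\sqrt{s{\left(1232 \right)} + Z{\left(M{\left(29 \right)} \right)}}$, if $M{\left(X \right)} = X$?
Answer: $\frac{\sqrt{30334}}{58} \approx 3.0029$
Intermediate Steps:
$s{\left(S \right)} = 9$ ($s{\left(S \right)} = \left(-3\right)^{2} = 9$)
$Z{\left(p \right)} = \frac{1}{2 p}$
$\sqrt{s{\left(1232 \right)} + Z{\left(M{\left(29 \right)} \right)}} = \sqrt{9 + \frac{1}{2 \cdot 29}} = \sqrt{9 + \frac{1}{2} \cdot \frac{1}{29}} = \sqrt{9 + \frac{1}{58}} = \sqrt{\frac{523}{58}} = \frac{\sqrt{30334}}{58}$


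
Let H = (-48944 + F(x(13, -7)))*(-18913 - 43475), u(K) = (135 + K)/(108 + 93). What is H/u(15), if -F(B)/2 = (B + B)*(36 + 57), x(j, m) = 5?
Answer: 106180258392/25 ≈ 4.2472e+9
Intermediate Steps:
F(B) = -372*B (F(B) = -2*(B + B)*(36 + 57) = -2*2*B*93 = -372*B)
u(K) = 45/67 + K/201 (u(K) = (135 + K)/201 = (135 + K)*(1/201) = 45/67 + K/201)
H = 3169559952 (H = (-48944 - 372*5)*(-18913 - 43475) = (-48944 - 1860)*(-62388) = -50804*(-62388) = 3169559952)
H/u(15) = 3169559952/(45/67 + (1/201)*15) = 3169559952/(45/67 + 5/67) = 3169559952/(50/67) = 3169559952*(67/50) = 106180258392/25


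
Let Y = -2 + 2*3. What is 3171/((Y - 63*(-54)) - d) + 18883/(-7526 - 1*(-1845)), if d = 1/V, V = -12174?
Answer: -24507346307/10241767315 ≈ -2.3929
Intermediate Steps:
Y = 4 (Y = -2 + 6 = 4)
d = -1/12174 (d = 1/(-12174) = -1/12174 ≈ -8.2142e-5)
3171/((Y - 63*(-54)) - d) + 18883/(-7526 - 1*(-1845)) = 3171/((4 - 63*(-54)) - 1*(-1/12174)) + 18883/(-7526 - 1*(-1845)) = 3171/((4 + 3402) + 1/12174) + 18883/(-7526 + 1845) = 3171/(3406 + 1/12174) + 18883/(-5681) = 3171/(41464645/12174) + 18883*(-1/5681) = 3171*(12174/41464645) - 821/247 = 38603754/41464645 - 821/247 = -24507346307/10241767315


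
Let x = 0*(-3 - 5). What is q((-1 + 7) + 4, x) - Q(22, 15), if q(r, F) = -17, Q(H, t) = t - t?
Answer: -17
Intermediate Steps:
x = 0 (x = 0*(-8) = 0)
Q(H, t) = 0
q((-1 + 7) + 4, x) - Q(22, 15) = -17 - 1*0 = -17 + 0 = -17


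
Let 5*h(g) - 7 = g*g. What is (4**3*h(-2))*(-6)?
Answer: -4224/5 ≈ -844.80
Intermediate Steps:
h(g) = 7/5 + g**2/5 (h(g) = 7/5 + (g*g)/5 = 7/5 + g**2/5)
(4**3*h(-2))*(-6) = (4**3*(7/5 + (1/5)*(-2)**2))*(-6) = (64*(7/5 + (1/5)*4))*(-6) = (64*(7/5 + 4/5))*(-6) = (64*(11/5))*(-6) = (704/5)*(-6) = -4224/5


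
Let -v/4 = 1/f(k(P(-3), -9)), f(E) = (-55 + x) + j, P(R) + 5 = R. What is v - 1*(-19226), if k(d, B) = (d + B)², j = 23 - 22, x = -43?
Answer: 1864926/97 ≈ 19226.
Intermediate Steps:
P(R) = -5 + R
j = 1
k(d, B) = (B + d)²
f(E) = -97 (f(E) = (-55 - 43) + 1 = -98 + 1 = -97)
v = 4/97 (v = -4/(-97) = -4*(-1/97) = 4/97 ≈ 0.041237)
v - 1*(-19226) = 4/97 - 1*(-19226) = 4/97 + 19226 = 1864926/97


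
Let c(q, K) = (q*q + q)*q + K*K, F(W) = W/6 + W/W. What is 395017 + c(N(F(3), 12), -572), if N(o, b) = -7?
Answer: 721907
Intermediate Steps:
F(W) = 1 + W/6 (F(W) = W*(1/6) + 1 = W/6 + 1 = 1 + W/6)
c(q, K) = K**2 + q*(q + q**2) (c(q, K) = (q**2 + q)*q + K**2 = (q + q**2)*q + K**2 = q*(q + q**2) + K**2 = K**2 + q*(q + q**2))
395017 + c(N(F(3), 12), -572) = 395017 + ((-572)**2 + (-7)**2 + (-7)**3) = 395017 + (327184 + 49 - 343) = 395017 + 326890 = 721907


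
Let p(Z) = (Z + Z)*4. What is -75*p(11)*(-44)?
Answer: 290400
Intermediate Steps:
p(Z) = 8*Z (p(Z) = (2*Z)*4 = 8*Z)
-75*p(11)*(-44) = -600*11*(-44) = -75*88*(-44) = -6600*(-44) = 290400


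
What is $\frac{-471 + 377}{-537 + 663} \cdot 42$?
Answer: $- \frac{94}{3} \approx -31.333$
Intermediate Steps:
$\frac{-471 + 377}{-537 + 663} \cdot 42 = - \frac{94}{126} \cdot 42 = \left(-94\right) \frac{1}{126} \cdot 42 = \left(- \frac{47}{63}\right) 42 = - \frac{94}{3}$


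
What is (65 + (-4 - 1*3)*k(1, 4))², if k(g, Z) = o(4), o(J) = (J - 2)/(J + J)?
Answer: 64009/16 ≈ 4000.6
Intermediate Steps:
o(J) = (-2 + J)/(2*J) (o(J) = (-2 + J)/((2*J)) = (-2 + J)*(1/(2*J)) = (-2 + J)/(2*J))
k(g, Z) = ¼ (k(g, Z) = (½)*(-2 + 4)/4 = (½)*(¼)*2 = ¼)
(65 + (-4 - 1*3)*k(1, 4))² = (65 + (-4 - 1*3)*(¼))² = (65 + (-4 - 3)*(¼))² = (65 - 7*¼)² = (65 - 7/4)² = (253/4)² = 64009/16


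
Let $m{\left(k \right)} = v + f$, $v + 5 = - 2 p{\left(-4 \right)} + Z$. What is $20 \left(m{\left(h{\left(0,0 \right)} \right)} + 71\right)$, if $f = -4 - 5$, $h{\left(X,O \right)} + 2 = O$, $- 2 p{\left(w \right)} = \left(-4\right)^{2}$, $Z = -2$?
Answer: $1420$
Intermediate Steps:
$p{\left(w \right)} = -8$ ($p{\left(w \right)} = - \frac{\left(-4\right)^{2}}{2} = \left(- \frac{1}{2}\right) 16 = -8$)
$h{\left(X,O \right)} = -2 + O$
$v = 9$ ($v = -5 - -14 = -5 + \left(16 - 2\right) = -5 + 14 = 9$)
$f = -9$
$m{\left(k \right)} = 0$ ($m{\left(k \right)} = 9 - 9 = 0$)
$20 \left(m{\left(h{\left(0,0 \right)} \right)} + 71\right) = 20 \left(0 + 71\right) = 20 \cdot 71 = 1420$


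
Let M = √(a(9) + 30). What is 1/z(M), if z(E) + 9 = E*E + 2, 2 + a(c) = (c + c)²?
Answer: 1/345 ≈ 0.0028986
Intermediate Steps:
a(c) = -2 + 4*c² (a(c) = -2 + (c + c)² = -2 + (2*c)² = -2 + 4*c²)
M = 4*√22 (M = √((-2 + 4*9²) + 30) = √((-2 + 4*81) + 30) = √((-2 + 324) + 30) = √(322 + 30) = √352 = 4*√22 ≈ 18.762)
z(E) = -7 + E² (z(E) = -9 + (E*E + 2) = -9 + (E² + 2) = -9 + (2 + E²) = -7 + E²)
1/z(M) = 1/(-7 + (4*√22)²) = 1/(-7 + 352) = 1/345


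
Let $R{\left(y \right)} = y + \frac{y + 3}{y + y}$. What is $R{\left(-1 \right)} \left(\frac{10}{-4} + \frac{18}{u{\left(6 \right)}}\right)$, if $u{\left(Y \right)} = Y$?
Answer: $-1$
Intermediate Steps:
$R{\left(y \right)} = y + \frac{3 + y}{2 y}$
$R{\left(-1 \right)} \left(\frac{10}{-4} + \frac{18}{u{\left(6 \right)}}\right) = \left(\frac{1}{2} - 1 + \frac{3}{2 \left(-1\right)}\right) \left(\frac{10}{-4} + \frac{18}{6}\right) = \left(\frac{1}{2} - 1 + \frac{3}{2} \left(-1\right)\right) \left(10 \left(- \frac{1}{4}\right) + 18 \cdot \frac{1}{6}\right) = \left(\frac{1}{2} - 1 - \frac{3}{2}\right) \left(- \frac{5}{2} + 3\right) = \left(-2\right) \frac{1}{2} = -1$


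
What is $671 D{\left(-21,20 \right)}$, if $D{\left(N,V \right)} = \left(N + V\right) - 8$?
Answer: $-6039$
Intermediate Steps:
$D{\left(N,V \right)} = -8 + N + V$
$671 D{\left(-21,20 \right)} = 671 \left(-8 - 21 + 20\right) = 671 \left(-9\right) = -6039$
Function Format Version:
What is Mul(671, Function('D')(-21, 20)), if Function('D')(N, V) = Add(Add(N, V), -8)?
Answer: -6039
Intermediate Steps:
Function('D')(N, V) = Add(-8, N, V)
Mul(671, Function('D')(-21, 20)) = Mul(671, Add(-8, -21, 20)) = Mul(671, -9) = -6039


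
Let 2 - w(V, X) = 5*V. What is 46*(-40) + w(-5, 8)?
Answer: -1813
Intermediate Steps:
w(V, X) = 2 - 5*V
46*(-40) + w(-5, 8) = 46*(-40) + (2 - 5*(-5)) = -1840 + (2 + 25) = -1840 + 27 = -1813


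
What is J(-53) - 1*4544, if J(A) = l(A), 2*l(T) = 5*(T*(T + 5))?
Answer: 1816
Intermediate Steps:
l(T) = 5*T*(5 + T)/2 (l(T) = (5*(T*(T + 5)))/2 = (5*(T*(5 + T)))/2 = (5*T*(5 + T))/2 = 5*T*(5 + T)/2)
J(A) = 5*A*(5 + A)/2
J(-53) - 1*4544 = (5/2)*(-53)*(5 - 53) - 1*4544 = (5/2)*(-53)*(-48) - 4544 = 6360 - 4544 = 1816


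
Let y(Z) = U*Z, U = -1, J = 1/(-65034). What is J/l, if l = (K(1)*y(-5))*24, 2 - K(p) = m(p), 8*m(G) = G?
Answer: -1/14632650 ≈ -6.8340e-8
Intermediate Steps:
m(G) = G/8
K(p) = 2 - p/8
J = -1/65034 ≈ -1.5377e-5
y(Z) = -Z
l = 225 (l = ((2 - ⅛*1)*(-1*(-5)))*24 = ((2 - ⅛)*5)*24 = ((15/8)*5)*24 = (75/8)*24 = 225)
J/l = -1/65034/225 = -1/65034*1/225 = -1/14632650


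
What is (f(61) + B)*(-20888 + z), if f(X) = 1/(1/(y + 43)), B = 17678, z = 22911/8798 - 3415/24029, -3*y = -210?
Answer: -78553525632386977/211407142 ≈ -3.7157e+8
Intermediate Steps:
y = 70 (y = -⅓*(-210) = 70)
z = 520483249/211407142 (z = 22911*(1/8798) - 3415*1/24029 = 22911/8798 - 3415/24029 = 520483249/211407142 ≈ 2.4620)
f(X) = 113 (f(X) = 1/(1/(70 + 43)) = 1/(1/113) = 113)
(f(61) + B)*(-20888 + z) = (113 + 17678)*(-20888 + 520483249/211407142) = 17791*(-4415351898847/211407142) = -78553525632386977/211407142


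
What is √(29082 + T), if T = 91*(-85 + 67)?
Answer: 2*√6861 ≈ 165.66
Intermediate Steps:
T = -1638 (T = 91*(-18) = -1638)
√(29082 + T) = √(29082 - 1638) = √27444 = 2*√6861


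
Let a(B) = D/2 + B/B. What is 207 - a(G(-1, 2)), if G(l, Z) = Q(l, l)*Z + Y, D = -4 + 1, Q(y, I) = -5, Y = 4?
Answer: 415/2 ≈ 207.50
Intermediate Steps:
D = -3
G(l, Z) = 4 - 5*Z (G(l, Z) = -5*Z + 4 = 4 - 5*Z)
a(B) = -½ (a(B) = -3/2 + B/B = -3*½ + 1 = -3/2 + 1 = -½)
207 - a(G(-1, 2)) = 207 - 1*(-½) = 207 + ½ = 415/2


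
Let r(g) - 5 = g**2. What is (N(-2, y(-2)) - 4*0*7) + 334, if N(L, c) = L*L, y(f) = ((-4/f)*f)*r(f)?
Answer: 338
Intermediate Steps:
r(g) = 5 + g**2
y(f) = -20 - 4*f**2 (y(f) = ((-4/f)*f)*(5 + f**2) = -4*(5 + f**2) = -20 - 4*f**2)
N(L, c) = L**2
(N(-2, y(-2)) - 4*0*7) + 334 = ((-2)**2 - 4*0*7) + 334 = (4 + 0*7) + 334 = (4 + 0) + 334 = 4 + 334 = 338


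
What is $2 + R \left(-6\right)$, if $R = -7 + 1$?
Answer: $38$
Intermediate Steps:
$R = -6$
$2 + R \left(-6\right) = 2 - -36 = 2 + 36 = 38$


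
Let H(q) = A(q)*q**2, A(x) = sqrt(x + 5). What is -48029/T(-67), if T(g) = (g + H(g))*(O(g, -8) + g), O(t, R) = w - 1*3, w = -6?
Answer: -48029/1417200348 - 48029*I*sqrt(62)/21152244 ≈ -3.389e-5 - 0.017879*I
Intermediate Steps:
A(x) = sqrt(5 + x)
O(t, R) = -9 (O(t, R) = -6 - 1*3 = -6 - 3 = -9)
H(q) = q**2*sqrt(5 + q) (H(q) = sqrt(5 + q)*q**2 = q**2*sqrt(5 + q))
T(g) = (-9 + g)*(g + g**2*sqrt(5 + g)) (T(g) = (g + g**2*sqrt(5 + g))*(-9 + g) = (-9 + g)*(g + g**2*sqrt(5 + g)))
-48029/T(-67) = -48029*(-1/(67*(-9 - 67 + (-67)**2*sqrt(5 - 67) - 9*(-67)*sqrt(5 - 67)))) = -48029*(-1/(67*(-9 - 67 + 4489*sqrt(-62) - 9*(-67)*sqrt(-62)))) = -48029*(-1/(67*(-9 - 67 + 4489*(I*sqrt(62)) - 9*(-67)*I*sqrt(62)))) = -48029*(-1/(67*(-9 - 67 + 4489*I*sqrt(62) + 603*I*sqrt(62)))) = -48029*(-1/(67*(-76 + 5092*I*sqrt(62)))) = -48029/(5092 - 341164*I*sqrt(62))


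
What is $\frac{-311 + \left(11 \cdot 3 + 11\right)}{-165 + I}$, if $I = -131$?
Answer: $\frac{267}{296} \approx 0.90203$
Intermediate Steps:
$\frac{-311 + \left(11 \cdot 3 + 11\right)}{-165 + I} = \frac{-311 + \left(11 \cdot 3 + 11\right)}{-165 - 131} = \frac{-311 + \left(33 + 11\right)}{-296} = \left(-311 + 44\right) \left(- \frac{1}{296}\right) = \left(-267\right) \left(- \frac{1}{296}\right) = \frac{267}{296}$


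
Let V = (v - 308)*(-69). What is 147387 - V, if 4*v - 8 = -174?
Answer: 246543/2 ≈ 1.2327e+5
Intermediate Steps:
v = -83/2 (v = 2 + (¼)*(-174) = 2 - 87/2 = -83/2 ≈ -41.500)
V = 48231/2 (V = (-83/2 - 308)*(-69) = -699/2*(-69) = 48231/2 ≈ 24116.)
147387 - V = 147387 - 1*48231/2 = 147387 - 48231/2 = 246543/2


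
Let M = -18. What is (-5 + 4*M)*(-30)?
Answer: 2310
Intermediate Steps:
(-5 + 4*M)*(-30) = (-5 + 4*(-18))*(-30) = (-5 - 72)*(-30) = -77*(-30) = 2310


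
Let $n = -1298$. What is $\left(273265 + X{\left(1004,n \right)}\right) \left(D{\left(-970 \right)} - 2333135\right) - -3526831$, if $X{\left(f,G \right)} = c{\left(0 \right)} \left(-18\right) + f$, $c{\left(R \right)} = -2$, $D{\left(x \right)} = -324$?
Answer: $-640075944164$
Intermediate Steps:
$X{\left(f,G \right)} = 36 + f$ ($X{\left(f,G \right)} = \left(-2\right) \left(-18\right) + f = 36 + f$)
$\left(273265 + X{\left(1004,n \right)}\right) \left(D{\left(-970 \right)} - 2333135\right) - -3526831 = \left(273265 + \left(36 + 1004\right)\right) \left(-324 - 2333135\right) - -3526831 = \left(273265 + 1040\right) \left(-2333459\right) + 3526831 = 274305 \left(-2333459\right) + 3526831 = -640079470995 + 3526831 = -640075944164$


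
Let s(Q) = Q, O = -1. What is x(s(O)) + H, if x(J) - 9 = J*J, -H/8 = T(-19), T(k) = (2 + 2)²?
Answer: -118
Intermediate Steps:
T(k) = 16 (T(k) = 4² = 16)
H = -128 (H = -8*16 = -128)
x(J) = 9 + J² (x(J) = 9 + J*J = 9 + J²)
x(s(O)) + H = (9 + (-1)²) - 128 = (9 + 1) - 128 = 10 - 128 = -118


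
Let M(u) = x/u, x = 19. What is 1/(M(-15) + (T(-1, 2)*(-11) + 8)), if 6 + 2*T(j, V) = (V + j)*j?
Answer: 30/1357 ≈ 0.022108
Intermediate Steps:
T(j, V) = -3 + j*(V + j)/2 (T(j, V) = -3 + ((V + j)*j)/2 = -3 + (j*(V + j))/2 = -3 + j*(V + j)/2)
M(u) = 19/u
1/(M(-15) + (T(-1, 2)*(-11) + 8)) = 1/(19/(-15) + ((-3 + (½)*(-1)² + (½)*2*(-1))*(-11) + 8)) = 1/(19*(-1/15) + ((-3 + (½)*1 - 1)*(-11) + 8)) = 1/(-19/15 + ((-3 + ½ - 1)*(-11) + 8)) = 1/(-19/15 + (-7/2*(-11) + 8)) = 1/(-19/15 + (77/2 + 8)) = 1/(-19/15 + 93/2) = 1/(1357/30) = 30/1357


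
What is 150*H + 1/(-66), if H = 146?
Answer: 1445399/66 ≈ 21900.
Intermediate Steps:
150*H + 1/(-66) = 150*146 + 1/(-66) = 21900 - 1/66 = 1445399/66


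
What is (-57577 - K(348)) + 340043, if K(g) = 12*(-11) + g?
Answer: 282250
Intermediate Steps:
K(g) = -132 + g
(-57577 - K(348)) + 340043 = (-57577 - (-132 + 348)) + 340043 = (-57577 - 1*216) + 340043 = (-57577 - 216) + 340043 = -57793 + 340043 = 282250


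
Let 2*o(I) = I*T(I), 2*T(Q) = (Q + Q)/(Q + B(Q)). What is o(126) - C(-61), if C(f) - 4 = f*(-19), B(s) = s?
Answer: -2263/2 ≈ -1131.5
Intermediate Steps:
C(f) = 4 - 19*f (C(f) = 4 + f*(-19) = 4 - 19*f)
T(Q) = 1/2 (T(Q) = ((Q + Q)/(Q + Q))/2 = ((2*Q)/((2*Q)))/2 = ((2*Q)*(1/(2*Q)))/2 = (1/2)*1 = 1/2)
o(I) = I/4 (o(I) = (I*(1/2))/2 = (I/2)/2 = I/4)
o(126) - C(-61) = (1/4)*126 - (4 - 19*(-61)) = 63/2 - (4 + 1159) = 63/2 - 1*1163 = 63/2 - 1163 = -2263/2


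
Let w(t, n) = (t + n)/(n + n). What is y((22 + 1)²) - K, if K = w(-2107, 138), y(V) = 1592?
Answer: 441361/276 ≈ 1599.1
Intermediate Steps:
w(t, n) = (n + t)/(2*n) (w(t, n) = (n + t)/((2*n)) = (n + t)*(1/(2*n)) = (n + t)/(2*n))
K = -1969/276 (K = (½)*(138 - 2107)/138 = (½)*(1/138)*(-1969) = -1969/276 ≈ -7.1341)
y((22 + 1)²) - K = 1592 - 1*(-1969/276) = 1592 + 1969/276 = 441361/276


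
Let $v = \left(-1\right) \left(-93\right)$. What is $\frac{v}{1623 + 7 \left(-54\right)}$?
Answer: $\frac{31}{415} \approx 0.074699$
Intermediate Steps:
$v = 93$
$\frac{v}{1623 + 7 \left(-54\right)} = \frac{93}{1623 + 7 \left(-54\right)} = \frac{93}{1623 - 378} = \frac{93}{1245} = 93 \cdot \frac{1}{1245} = \frac{31}{415}$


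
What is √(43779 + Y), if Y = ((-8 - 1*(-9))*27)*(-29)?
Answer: 2*√10749 ≈ 207.35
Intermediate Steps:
Y = -783 (Y = ((-8 + 9)*27)*(-29) = (1*27)*(-29) = 27*(-29) = -783)
√(43779 + Y) = √(43779 - 783) = √42996 = 2*√10749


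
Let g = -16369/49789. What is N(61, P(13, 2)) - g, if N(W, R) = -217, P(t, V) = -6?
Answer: -10787844/49789 ≈ -216.67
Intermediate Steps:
g = -16369/49789 (g = -16369*1/49789 = -16369/49789 ≈ -0.32877)
N(61, P(13, 2)) - g = -217 - 1*(-16369/49789) = -217 + 16369/49789 = -10787844/49789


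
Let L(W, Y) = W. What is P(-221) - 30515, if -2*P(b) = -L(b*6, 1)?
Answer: -31178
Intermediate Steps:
P(b) = 3*b (P(b) = -(-1)*b*6/2 = -(-1)*6*b/2 = -(-3)*b = 3*b)
P(-221) - 30515 = 3*(-221) - 30515 = -663 - 30515 = -31178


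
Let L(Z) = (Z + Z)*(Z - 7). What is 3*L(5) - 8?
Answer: -68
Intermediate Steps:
L(Z) = 2*Z*(-7 + Z) (L(Z) = (2*Z)*(-7 + Z) = 2*Z*(-7 + Z))
3*L(5) - 8 = 3*(2*5*(-7 + 5)) - 8 = 3*(2*5*(-2)) - 8 = 3*(-20) - 8 = -60 - 8 = -68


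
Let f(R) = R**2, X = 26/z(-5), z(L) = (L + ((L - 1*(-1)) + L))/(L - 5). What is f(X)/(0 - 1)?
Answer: -16900/49 ≈ -344.90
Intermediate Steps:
z(L) = (1 + 3*L)/(-5 + L) (z(L) = (L + ((L + 1) + L))/(-5 + L) = (L + ((1 + L) + L))/(-5 + L) = (L + (1 + 2*L))/(-5 + L) = (1 + 3*L)/(-5 + L))
X = 130/7 (X = 26/(((1 + 3*(-5))/(-5 - 5))) = 26/(((1 - 15)/(-10))) = 26/((-1/10*(-14))) = 26/(7/5) = 26*(5/7) = 130/7 ≈ 18.571)
f(X)/(0 - 1) = (130/7)**2/(0 - 1) = (16900/49)/(-1) = (16900/49)*(-1) = -16900/49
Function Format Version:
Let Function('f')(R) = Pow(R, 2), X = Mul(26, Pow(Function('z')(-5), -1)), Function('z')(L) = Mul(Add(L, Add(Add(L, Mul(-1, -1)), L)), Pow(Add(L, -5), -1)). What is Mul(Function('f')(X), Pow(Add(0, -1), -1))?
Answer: Rational(-16900, 49) ≈ -344.90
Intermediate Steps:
Function('z')(L) = Mul(Pow(Add(-5, L), -1), Add(1, Mul(3, L))) (Function('z')(L) = Mul(Add(L, Add(Add(L, 1), L)), Pow(Add(-5, L), -1)) = Mul(Add(L, Add(Add(1, L), L)), Pow(Add(-5, L), -1)) = Mul(Add(L, Add(1, Mul(2, L))), Pow(Add(-5, L), -1)) = Mul(Add(1, Mul(3, L)), Pow(Add(-5, L), -1)) = Mul(Pow(Add(-5, L), -1), Add(1, Mul(3, L))))
X = Rational(130, 7) (X = Mul(26, Pow(Mul(Pow(Add(-5, -5), -1), Add(1, Mul(3, -5))), -1)) = Mul(26, Pow(Mul(Pow(-10, -1), Add(1, -15)), -1)) = Mul(26, Pow(Mul(Rational(-1, 10), -14), -1)) = Mul(26, Pow(Rational(7, 5), -1)) = Mul(26, Rational(5, 7)) = Rational(130, 7) ≈ 18.571)
Mul(Function('f')(X), Pow(Add(0, -1), -1)) = Mul(Pow(Rational(130, 7), 2), Pow(Add(0, -1), -1)) = Mul(Rational(16900, 49), Pow(-1, -1)) = Mul(Rational(16900, 49), -1) = Rational(-16900, 49)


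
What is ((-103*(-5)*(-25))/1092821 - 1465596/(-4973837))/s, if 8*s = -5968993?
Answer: -1118251589048/2949503834292531251 ≈ -3.7913e-7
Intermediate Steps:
s = -5968993/8 (s = (⅛)*(-5968993) = -5968993/8 ≈ -7.4612e+5)
((-103*(-5)*(-25))/1092821 - 1465596/(-4973837))/s = ((-103*(-5)*(-25))/1092821 - 1465596/(-4973837))/(-5968993/8) = ((515*(-25))*(1/1092821) - 1465596*(-1/4973837))*(-8/5968993) = (-12875*1/1092821 + 133236/452167)*(-8/5968993) = (-12875/1092821 + 133236/452167)*(-8/5968993) = (139781448631/494137593107)*(-8/5968993) = -1118251589048/2949503834292531251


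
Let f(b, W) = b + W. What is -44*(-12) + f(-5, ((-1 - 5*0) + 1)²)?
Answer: 523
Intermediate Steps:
f(b, W) = W + b
-44*(-12) + f(-5, ((-1 - 5*0) + 1)²) = -44*(-12) + (((-1 - 5*0) + 1)² - 5) = 528 + (((-1 + 0) + 1)² - 5) = 528 + ((-1 + 1)² - 5) = 528 + (0² - 5) = 528 + (0 - 5) = 528 - 5 = 523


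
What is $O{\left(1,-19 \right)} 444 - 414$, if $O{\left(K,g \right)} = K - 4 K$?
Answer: $-1746$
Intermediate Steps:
$O{\left(K,g \right)} = - 3 K$
$O{\left(1,-19 \right)} 444 - 414 = \left(-3\right) 1 \cdot 444 - 414 = \left(-3\right) 444 - 414 = -1332 - 414 = -1746$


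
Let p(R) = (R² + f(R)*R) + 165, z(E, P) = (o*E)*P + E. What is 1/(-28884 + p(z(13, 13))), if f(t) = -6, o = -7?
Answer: 1/1347201 ≈ 7.4228e-7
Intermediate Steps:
z(E, P) = E - 7*E*P (z(E, P) = (-7*E)*P + E = -7*E*P + E = E - 7*E*P)
p(R) = 165 + R² - 6*R (p(R) = (R² - 6*R) + 165 = 165 + R² - 6*R)
1/(-28884 + p(z(13, 13))) = 1/(-28884 + (165 + (13*(1 - 7*13))² - 78*(1 - 7*13))) = 1/(-28884 + (165 + (13*(1 - 91))² - 78*(1 - 91))) = 1/(-28884 + (165 + (13*(-90))² - 78*(-90))) = 1/(-28884 + (165 + (-1170)² - 6*(-1170))) = 1/(-28884 + (165 + 1368900 + 7020)) = 1/(-28884 + 1376085) = 1/1347201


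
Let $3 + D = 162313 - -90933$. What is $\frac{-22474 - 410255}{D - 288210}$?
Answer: $\frac{432729}{34967} \approx 12.375$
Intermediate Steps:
$D = 253243$ ($D = -3 + \left(162313 - -90933\right) = -3 + \left(162313 + 90933\right) = -3 + 253246 = 253243$)
$\frac{-22474 - 410255}{D - 288210} = \frac{-22474 - 410255}{253243 - 288210} = - \frac{432729}{-34967} = \left(-432729\right) \left(- \frac{1}{34967}\right) = \frac{432729}{34967}$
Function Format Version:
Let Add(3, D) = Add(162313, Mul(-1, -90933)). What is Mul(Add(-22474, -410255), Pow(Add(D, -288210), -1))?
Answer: Rational(432729, 34967) ≈ 12.375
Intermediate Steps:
D = 253243 (D = Add(-3, Add(162313, Mul(-1, -90933))) = Add(-3, Add(162313, 90933)) = Add(-3, 253246) = 253243)
Mul(Add(-22474, -410255), Pow(Add(D, -288210), -1)) = Mul(Add(-22474, -410255), Pow(Add(253243, -288210), -1)) = Mul(-432729, Pow(-34967, -1)) = Mul(-432729, Rational(-1, 34967)) = Rational(432729, 34967)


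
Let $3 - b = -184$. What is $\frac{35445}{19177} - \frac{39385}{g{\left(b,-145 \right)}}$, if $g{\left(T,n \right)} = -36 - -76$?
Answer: $- \frac{150773669}{153416} \approx -982.78$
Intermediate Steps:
$b = 187$ ($b = 3 - -184 = 3 + 184 = 187$)
$g{\left(T,n \right)} = 40$ ($g{\left(T,n \right)} = -36 + 76 = 40$)
$\frac{35445}{19177} - \frac{39385}{g{\left(b,-145 \right)}} = \frac{35445}{19177} - \frac{39385}{40} = 35445 \cdot \frac{1}{19177} - \frac{7877}{8} = \frac{35445}{19177} - \frac{7877}{8} = - \frac{150773669}{153416}$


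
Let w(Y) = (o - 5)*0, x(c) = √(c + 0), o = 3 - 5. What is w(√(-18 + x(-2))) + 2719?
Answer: 2719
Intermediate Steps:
o = -2
x(c) = √c
w(Y) = 0 (w(Y) = (-2 - 5)*0 = -7*0 = 0)
w(√(-18 + x(-2))) + 2719 = 0 + 2719 = 2719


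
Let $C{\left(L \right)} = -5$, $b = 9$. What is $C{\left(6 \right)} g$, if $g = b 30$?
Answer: $-1350$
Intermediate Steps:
$g = 270$ ($g = 9 \cdot 30 = 270$)
$C{\left(6 \right)} g = \left(-5\right) 270 = -1350$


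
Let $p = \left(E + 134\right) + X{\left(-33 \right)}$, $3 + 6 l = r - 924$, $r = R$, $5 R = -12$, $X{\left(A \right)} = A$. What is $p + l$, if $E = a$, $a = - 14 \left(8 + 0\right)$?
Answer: $- \frac{1659}{10} \approx -165.9$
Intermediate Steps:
$a = -112$ ($a = \left(-14\right) 8 = -112$)
$E = -112$
$R = - \frac{12}{5}$ ($R = \frac{1}{5} \left(-12\right) = - \frac{12}{5} \approx -2.4$)
$r = - \frac{12}{5} \approx -2.4$
$l = - \frac{1549}{10}$ ($l = - \frac{1}{2} + \frac{- \frac{12}{5} - 924}{6} = - \frac{1}{2} + \frac{1}{6} \left(- \frac{4632}{5}\right) = - \frac{1}{2} - \frac{772}{5} = - \frac{1549}{10} \approx -154.9$)
$p = -11$ ($p = \left(-112 + 134\right) - 33 = 22 - 33 = -11$)
$p + l = -11 - \frac{1549}{10} = - \frac{1659}{10}$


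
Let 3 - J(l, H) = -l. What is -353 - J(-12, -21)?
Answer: -344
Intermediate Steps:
J(l, H) = 3 + l (J(l, H) = 3 - (-1)*l = 3 + l)
-353 - J(-12, -21) = -353 - (3 - 12) = -353 - 1*(-9) = -353 + 9 = -344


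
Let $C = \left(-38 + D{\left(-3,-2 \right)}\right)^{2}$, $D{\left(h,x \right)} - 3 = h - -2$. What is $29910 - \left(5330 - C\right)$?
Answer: $25876$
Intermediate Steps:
$D{\left(h,x \right)} = 5 + h$ ($D{\left(h,x \right)} = 3 + \left(h - -2\right) = 3 + \left(h + 2\right) = 3 + \left(2 + h\right) = 5 + h$)
$C = 1296$ ($C = \left(-38 + \left(5 - 3\right)\right)^{2} = \left(-38 + 2\right)^{2} = \left(-36\right)^{2} = 1296$)
$29910 - \left(5330 - C\right) = 29910 - \left(5330 - 1296\right) = 29910 - 4034 = 25876$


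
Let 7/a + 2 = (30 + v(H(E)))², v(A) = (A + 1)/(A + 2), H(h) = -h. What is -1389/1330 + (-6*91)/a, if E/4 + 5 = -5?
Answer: -1043017162/13965 ≈ -74688.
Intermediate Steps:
E = -40 (E = -20 + 4*(-5) = -20 - 20 = -40)
v(A) = (1 + A)/(2 + A)
a = 12348/1689073 (a = 7/(-2 + (30 + (1 - 1*(-40))/(2 - 1*(-40)))²) = 7/(-2 + (30 + (1 + 40)/(2 + 40))²) = 7/(-2 + (30 + 41/42)²) = 7/(-2 + (1301/42)²) = 7/(-2 + 1692601/1764) = 7/(1689073/1764) = 7*(1764/1689073) = 12348/1689073 ≈ 0.0073105)
-1389/1330 + (-6*91)/a = -1389/1330 + (-6*91)/(12348/1689073) = -1389*1/1330 - 546*1689073/12348 = -1389/1330 - 21957949/294 = -1043017162/13965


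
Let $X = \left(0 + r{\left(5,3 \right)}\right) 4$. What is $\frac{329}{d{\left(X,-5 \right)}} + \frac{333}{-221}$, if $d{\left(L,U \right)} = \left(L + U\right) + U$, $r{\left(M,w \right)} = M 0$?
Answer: $- \frac{76039}{2210} \approx -34.407$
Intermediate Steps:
$r{\left(M,w \right)} = 0$
$X = 0$ ($X = \left(0 + 0\right) 4 = 0 \cdot 4 = 0$)
$d{\left(L,U \right)} = L + 2 U$
$\frac{329}{d{\left(X,-5 \right)}} + \frac{333}{-221} = \frac{329}{0 + 2 \left(-5\right)} + \frac{333}{-221} = \frac{329}{0 - 10} + 333 \left(- \frac{1}{221}\right) = \frac{329}{-10} - \frac{333}{221} = 329 \left(- \frac{1}{10}\right) - \frac{333}{221} = - \frac{329}{10} - \frac{333}{221} = - \frac{76039}{2210}$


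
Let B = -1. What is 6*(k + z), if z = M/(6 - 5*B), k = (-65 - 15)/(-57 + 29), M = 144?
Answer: 7368/77 ≈ 95.688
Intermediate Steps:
k = 20/7 (k = -80/(-28) = -80*(-1/28) = 20/7 ≈ 2.8571)
z = 144/11 (z = 144/(6 - 5*(-1)) = 144/(6 + 5) = 144/11 ≈ 13.091)
6*(k + z) = 6*(20/7 + 144/11) = 6*(1228/77) = 7368/77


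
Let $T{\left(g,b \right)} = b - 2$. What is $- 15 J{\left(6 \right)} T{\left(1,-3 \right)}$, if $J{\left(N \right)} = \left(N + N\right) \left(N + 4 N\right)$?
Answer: $27000$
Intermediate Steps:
$J{\left(N \right)} = 10 N^{2}$ ($J{\left(N \right)} = 2 N 5 N = 10 N^{2}$)
$T{\left(g,b \right)} = -2 + b$ ($T{\left(g,b \right)} = b - 2 = -2 + b$)
$- 15 J{\left(6 \right)} T{\left(1,-3 \right)} = - 15 \cdot 10 \cdot 6^{2} \left(-2 - 3\right) = - 15 \cdot 10 \cdot 36 \left(-5\right) = \left(-15\right) 360 \left(-5\right) = \left(-5400\right) \left(-5\right) = 27000$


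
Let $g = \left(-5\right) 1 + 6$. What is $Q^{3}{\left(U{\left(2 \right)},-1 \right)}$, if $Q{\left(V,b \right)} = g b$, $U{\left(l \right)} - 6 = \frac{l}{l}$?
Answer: $-1$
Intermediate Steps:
$U{\left(l \right)} = 7$ ($U{\left(l \right)} = 6 + \frac{l}{l} = 6 + 1 = 7$)
$g = 1$ ($g = -5 + 6 = 1$)
$Q{\left(V,b \right)} = b$ ($Q{\left(V,b \right)} = 1 b = b$)
$Q^{3}{\left(U{\left(2 \right)},-1 \right)} = \left(-1\right)^{3} = -1$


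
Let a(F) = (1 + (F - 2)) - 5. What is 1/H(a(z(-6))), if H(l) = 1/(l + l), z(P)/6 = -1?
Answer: -24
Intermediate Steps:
z(P) = -6 (z(P) = 6*(-1) = -6)
a(F) = -6 + F (a(F) = (1 + (-2 + F)) - 5 = (-1 + F) - 5 = -6 + F)
H(l) = 1/(2*l)
1/H(a(z(-6))) = 1/(1/(2*(-6 - 6))) = 1/((1/2)/(-12)) = 1/((1/2)*(-1/12)) = 1/(-1/24) = -24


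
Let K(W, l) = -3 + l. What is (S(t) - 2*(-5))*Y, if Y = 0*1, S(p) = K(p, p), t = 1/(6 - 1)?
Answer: 0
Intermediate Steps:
t = 1/5 ≈ 0.20000
S(p) = -3 + p
Y = 0
(S(t) - 2*(-5))*Y = ((-3 + 1/5) - 2*(-5))*0 = (-14/5 + 10)*0 = (36/5)*0 = 0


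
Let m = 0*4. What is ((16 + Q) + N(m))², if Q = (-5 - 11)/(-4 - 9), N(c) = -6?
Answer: 21316/169 ≈ 126.13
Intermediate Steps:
m = 0
Q = 16/13 (Q = -16/(-13) = -16*(-1/13) = 16/13 ≈ 1.2308)
((16 + Q) + N(m))² = ((16 + 16/13) - 6)² = (224/13 - 6)² = (146/13)² = 21316/169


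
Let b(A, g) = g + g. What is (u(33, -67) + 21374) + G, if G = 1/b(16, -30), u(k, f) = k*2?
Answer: 1286399/60 ≈ 21440.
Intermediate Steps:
u(k, f) = 2*k
b(A, g) = 2*g
G = -1/60 (G = 1/(2*(-30)) = 1/(-60) = -1/60 ≈ -0.016667)
(u(33, -67) + 21374) + G = (2*33 + 21374) - 1/60 = (66 + 21374) - 1/60 = 21440 - 1/60 = 1286399/60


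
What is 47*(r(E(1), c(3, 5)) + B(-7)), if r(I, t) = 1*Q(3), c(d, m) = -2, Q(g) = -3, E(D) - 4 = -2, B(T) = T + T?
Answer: -799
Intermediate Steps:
B(T) = 2*T
E(D) = 2 (E(D) = 4 - 2 = 2)
r(I, t) = -3 (r(I, t) = 1*(-3) = -3)
47*(r(E(1), c(3, 5)) + B(-7)) = 47*(-3 + 2*(-7)) = 47*(-3 - 14) = 47*(-17) = -799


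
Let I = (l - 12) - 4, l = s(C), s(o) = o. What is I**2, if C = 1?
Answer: 225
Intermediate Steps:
l = 1
I = -15 (I = (1 - 12) - 4 = -11 - 4 = -15)
I**2 = (-15)**2 = 225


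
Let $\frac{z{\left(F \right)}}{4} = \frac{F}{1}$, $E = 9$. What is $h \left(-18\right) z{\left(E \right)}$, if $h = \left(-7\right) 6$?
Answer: $27216$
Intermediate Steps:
$h = -42$
$z{\left(F \right)} = 4 F$ ($z{\left(F \right)} = 4 \frac{F}{1} = 4 F 1 = 4 F$)
$h \left(-18\right) z{\left(E \right)} = \left(-42\right) \left(-18\right) 4 \cdot 9 = 756 \cdot 36 = 27216$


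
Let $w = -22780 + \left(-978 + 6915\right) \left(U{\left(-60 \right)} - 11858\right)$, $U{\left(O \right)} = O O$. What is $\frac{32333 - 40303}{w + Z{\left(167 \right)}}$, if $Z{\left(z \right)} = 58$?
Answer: $\frac{3985}{24525234} \approx 0.00016249$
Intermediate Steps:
$U{\left(O \right)} = O^{2}$
$w = -49050526$ ($w = -22780 + \left(-978 + 6915\right) \left(\left(-60\right)^{2} - 11858\right) = -22780 + 5937 \left(3600 - 11858\right) = -22780 + 5937 \left(-8258\right) = -22780 - 49027746 = -49050526$)
$\frac{32333 - 40303}{w + Z{\left(167 \right)}} = \frac{32333 - 40303}{-49050526 + 58} = - \frac{7970}{-49050468} = \left(-7970\right) \left(- \frac{1}{49050468}\right) = \frac{3985}{24525234}$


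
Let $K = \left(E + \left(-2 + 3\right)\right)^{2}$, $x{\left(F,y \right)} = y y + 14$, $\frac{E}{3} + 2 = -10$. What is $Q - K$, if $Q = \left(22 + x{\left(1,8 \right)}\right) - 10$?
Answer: $-1135$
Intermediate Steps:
$E = -36$ ($E = -6 + 3 \left(-10\right) = -6 - 30 = -36$)
$x{\left(F,y \right)} = 14 + y^{2}$ ($x{\left(F,y \right)} = y^{2} + 14 = 14 + y^{2}$)
$Q = 90$ ($Q = \left(22 + \left(14 + 8^{2}\right)\right) - 10 = \left(22 + \left(14 + 64\right)\right) - 10 = \left(22 + 78\right) - 10 = 100 - 10 = 90$)
$K = 1225$ ($K = \left(-36 + \left(-2 + 3\right)\right)^{2} = \left(-36 + 1\right)^{2} = \left(-35\right)^{2} = 1225$)
$Q - K = 90 - 1225 = -1135$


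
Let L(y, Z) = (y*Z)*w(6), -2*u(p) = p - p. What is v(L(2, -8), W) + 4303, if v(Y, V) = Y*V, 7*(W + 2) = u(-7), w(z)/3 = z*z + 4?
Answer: 8143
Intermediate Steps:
w(z) = 12 + 3*z**2 (w(z) = 3*(z*z + 4) = 3*(z**2 + 4) = 3*(4 + z**2) = 12 + 3*z**2)
u(p) = 0 (u(p) = -(p - p)/2 = -1/2*0 = 0)
W = -2 (W = -2 + (1/7)*0 = -2 + 0 = -2)
L(y, Z) = 120*Z*y (L(y, Z) = (y*Z)*(12 + 3*6**2) = (Z*y)*(12 + 3*36) = (Z*y)*(12 + 108) = (Z*y)*120 = 120*Z*y)
v(Y, V) = V*Y
v(L(2, -8), W) + 4303 = -240*(-8)*2 + 4303 = -2*(-1920) + 4303 = 3840 + 4303 = 8143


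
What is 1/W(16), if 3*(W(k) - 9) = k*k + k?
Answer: 3/299 ≈ 0.010033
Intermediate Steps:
W(k) = 9 + k/3 + k**2/3 (W(k) = 9 + (k*k + k)/3 = 9 + (k**2 + k)/3 = 9 + (k + k**2)/3 = 9 + (k/3 + k**2/3) = 9 + k/3 + k**2/3)
1/W(16) = 1/(9 + (1/3)*16 + (1/3)*16**2) = 1/(9 + 16/3 + (1/3)*256) = 1/(9 + 16/3 + 256/3) = 1/(299/3) = 3/299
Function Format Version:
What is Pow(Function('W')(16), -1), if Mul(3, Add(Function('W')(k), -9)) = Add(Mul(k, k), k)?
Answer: Rational(3, 299) ≈ 0.010033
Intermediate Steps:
Function('W')(k) = Add(9, Mul(Rational(1, 3), k), Mul(Rational(1, 3), Pow(k, 2))) (Function('W')(k) = Add(9, Mul(Rational(1, 3), Add(Mul(k, k), k))) = Add(9, Mul(Rational(1, 3), Add(Pow(k, 2), k))) = Add(9, Mul(Rational(1, 3), Add(k, Pow(k, 2)))) = Add(9, Add(Mul(Rational(1, 3), k), Mul(Rational(1, 3), Pow(k, 2)))) = Add(9, Mul(Rational(1, 3), k), Mul(Rational(1, 3), Pow(k, 2))))
Pow(Function('W')(16), -1) = Pow(Add(9, Mul(Rational(1, 3), 16), Mul(Rational(1, 3), Pow(16, 2))), -1) = Pow(Add(9, Rational(16, 3), Mul(Rational(1, 3), 256)), -1) = Pow(Add(9, Rational(16, 3), Rational(256, 3)), -1) = Pow(Rational(299, 3), -1) = Rational(3, 299)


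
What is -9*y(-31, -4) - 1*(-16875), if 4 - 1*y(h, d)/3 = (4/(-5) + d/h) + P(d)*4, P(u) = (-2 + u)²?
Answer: 3198717/155 ≈ 20637.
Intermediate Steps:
y(h, d) = 72/5 - 12*(-2 + d)² - 3*d/h (y(h, d) = 12 - 3*((4/(-5) + d/h) + (-2 + d)²*4) = 12 - 3*((4*(-⅕) + d/h) + 4*(-2 + d)²) = 12 - 3*((-⅘ + d/h) + 4*(-2 + d)²) = 12 - 3*(-⅘ + 4*(-2 + d)² + d/h) = 12 + (12/5 - 12*(-2 + d)² - 3*d/h) = 72/5 - 12*(-2 + d)² - 3*d/h)
-9*y(-31, -4) - 1*(-16875) = -9*(72/5 - 12*(-2 - 4)² - 3*(-4)/(-31)) - 1*(-16875) = -9*(72/5 - 12*(-6)² - 3*(-4)*(-1/31)) + 16875 = -9*(72/5 - 12*36 - 12/31) + 16875 = -9*(72/5 - 432 - 12/31) + 16875 = -9*(-64788/155) + 16875 = 583092/155 + 16875 = 3198717/155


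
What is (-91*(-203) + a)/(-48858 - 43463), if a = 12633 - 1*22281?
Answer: -8825/92321 ≈ -0.095590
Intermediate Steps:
a = -9648 (a = 12633 - 22281 = -9648)
(-91*(-203) + a)/(-48858 - 43463) = (-91*(-203) - 9648)/(-48858 - 43463) = (18473 - 9648)/(-92321) = 8825*(-1/92321) = -8825/92321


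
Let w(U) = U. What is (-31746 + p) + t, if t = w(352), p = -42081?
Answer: -73475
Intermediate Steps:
t = 352
(-31746 + p) + t = (-31746 - 42081) + 352 = -73827 + 352 = -73475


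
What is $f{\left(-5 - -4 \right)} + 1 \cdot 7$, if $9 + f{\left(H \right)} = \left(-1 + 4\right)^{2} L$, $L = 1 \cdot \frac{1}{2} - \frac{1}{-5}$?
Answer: $\frac{43}{10} \approx 4.3$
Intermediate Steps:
$L = \frac{7}{10}$ ($L = 1 \cdot \frac{1}{2} - - \frac{1}{5} = \frac{1}{2} + \frac{1}{5} = \frac{7}{10} \approx 0.7$)
$f{\left(H \right)} = - \frac{27}{10}$ ($f{\left(H \right)} = -9 + \left(-1 + 4\right)^{2} \cdot \frac{7}{10} = -9 + 3^{2} \cdot \frac{7}{10} = -9 + 9 \cdot \frac{7}{10} = -9 + \frac{63}{10} = - \frac{27}{10}$)
$f{\left(-5 - -4 \right)} + 1 \cdot 7 = - \frac{27}{10} + 1 \cdot 7 = - \frac{27}{10} + 7 = \frac{43}{10}$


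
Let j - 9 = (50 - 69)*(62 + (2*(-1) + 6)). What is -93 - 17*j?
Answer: 21072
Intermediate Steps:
j = -1245 (j = 9 + (50 - 69)*(62 + (2*(-1) + 6)) = 9 - 19*(62 + (-2 + 6)) = 9 - 19*(62 + 4) = 9 - 19*66 = 9 - 1254 = -1245)
-93 - 17*j = -93 - 17*(-1245) = -93 + 21165 = 21072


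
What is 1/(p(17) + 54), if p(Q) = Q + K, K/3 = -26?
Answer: -⅐ ≈ -0.14286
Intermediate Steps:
K = -78 (K = 3*(-26) = -78)
p(Q) = -78 + Q (p(Q) = Q - 78 = -78 + Q)
1/(p(17) + 54) = 1/((-78 + 17) + 54) = 1/(-61 + 54) = 1/(-7) = -⅐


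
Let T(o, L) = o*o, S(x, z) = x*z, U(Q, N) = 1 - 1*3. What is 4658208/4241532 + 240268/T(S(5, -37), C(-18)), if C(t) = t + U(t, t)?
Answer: 2654350404/326951425 ≈ 8.1185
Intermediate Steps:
U(Q, N) = -2 (U(Q, N) = 1 - 3 = -2)
C(t) = -2 + t (C(t) = t - 2 = -2 + t)
T(o, L) = o²
4658208/4241532 + 240268/T(S(5, -37), C(-18)) = 4658208/4241532 + 240268/((5*(-37))²) = 4658208*(1/4241532) + 240268/((-185)²) = 388184/353461 + 240268/34225 = 2654350404/326951425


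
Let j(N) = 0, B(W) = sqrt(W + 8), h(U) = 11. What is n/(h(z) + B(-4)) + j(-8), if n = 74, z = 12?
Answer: 74/13 ≈ 5.6923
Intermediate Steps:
B(W) = sqrt(8 + W)
n/(h(z) + B(-4)) + j(-8) = 74/(11 + sqrt(8 - 4)) + 0 = 74/(11 + sqrt(4)) + 0 = 74/(11 + 2) + 0 = 74/13 + 0 = 74/13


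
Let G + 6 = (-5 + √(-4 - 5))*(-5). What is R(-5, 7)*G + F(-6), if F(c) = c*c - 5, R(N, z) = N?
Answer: -64 + 75*I ≈ -64.0 + 75.0*I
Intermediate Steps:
F(c) = -5 + c² (F(c) = c² - 5 = -5 + c²)
G = 19 - 15*I (G = -6 + (-5 + √(-4 - 5))*(-5) = -6 + (-5 + √(-9))*(-5) = -6 + (-5 + 3*I)*(-5) = -6 + (25 - 15*I) = 19 - 15*I ≈ 19.0 - 15.0*I)
R(-5, 7)*G + F(-6) = -5*(19 - 15*I) + (-5 + (-6)²) = (-95 + 75*I) + (-5 + 36) = (-95 + 75*I) + 31 = -64 + 75*I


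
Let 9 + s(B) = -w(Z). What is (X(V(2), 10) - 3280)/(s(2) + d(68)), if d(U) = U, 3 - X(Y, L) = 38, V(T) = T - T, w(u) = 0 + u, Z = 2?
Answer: -1105/19 ≈ -58.158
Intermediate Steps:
w(u) = u
V(T) = 0
X(Y, L) = -35 (X(Y, L) = 3 - 1*38 = 3 - 38 = -35)
s(B) = -11 (s(B) = -9 - 1*2 = -9 - 2 = -11)
(X(V(2), 10) - 3280)/(s(2) + d(68)) = (-35 - 3280)/(-11 + 68) = -3315/57 = -3315*1/57 = -1105/19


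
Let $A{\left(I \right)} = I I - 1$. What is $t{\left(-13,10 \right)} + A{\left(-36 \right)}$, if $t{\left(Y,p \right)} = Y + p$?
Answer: $1292$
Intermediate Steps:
$A{\left(I \right)} = -1 + I^{2}$ ($A{\left(I \right)} = I^{2} - 1 = -1 + I^{2}$)
$t{\left(-13,10 \right)} + A{\left(-36 \right)} = \left(-13 + 10\right) - \left(1 - \left(-36\right)^{2}\right) = -3 + \left(-1 + 1296\right) = -3 + 1295 = 1292$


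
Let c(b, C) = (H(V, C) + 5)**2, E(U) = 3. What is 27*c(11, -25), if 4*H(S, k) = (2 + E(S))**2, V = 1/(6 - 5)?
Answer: 54675/16 ≈ 3417.2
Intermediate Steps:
V = 1 (V = 1/1 = 1)
H(S, k) = 25/4 (H(S, k) = (2 + 3)**2/4 = (1/4)*5**2 = (1/4)*25 = 25/4)
c(b, C) = 2025/16 (c(b, C) = (25/4 + 5)**2 = (45/4)**2 = 2025/16)
27*c(11, -25) = 27*(2025/16) = 54675/16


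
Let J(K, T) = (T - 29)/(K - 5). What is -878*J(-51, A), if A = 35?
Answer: 1317/14 ≈ 94.071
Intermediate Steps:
J(K, T) = (-29 + T)/(-5 + K)
-878*J(-51, A) = -878*(-29 + 35)/(-5 - 51) = -878*6/(-56) = -(-439)*6/28 = -878*(-3/28) = 1317/14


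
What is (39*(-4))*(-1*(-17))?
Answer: -2652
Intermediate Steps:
(39*(-4))*(-1*(-17)) = -156*17 = -2652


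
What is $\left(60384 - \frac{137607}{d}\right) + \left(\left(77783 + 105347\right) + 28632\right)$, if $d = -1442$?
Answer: $\frac{392572139}{1442} \approx 2.7224 \cdot 10^{5}$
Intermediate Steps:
$\left(60384 - \frac{137607}{d}\right) + \left(\left(77783 + 105347\right) + 28632\right) = \left(60384 - \frac{137607}{-1442}\right) + \left(\left(77783 + 105347\right) + 28632\right) = \left(60384 - - \frac{137607}{1442}\right) + \left(183130 + 28632\right) = \left(60384 + \frac{137607}{1442}\right) + 211762 = \frac{87211335}{1442} + 211762 = \frac{392572139}{1442}$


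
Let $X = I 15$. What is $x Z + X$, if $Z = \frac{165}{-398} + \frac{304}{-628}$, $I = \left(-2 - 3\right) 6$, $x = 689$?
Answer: $- \frac{66808117}{62486} \approx -1069.2$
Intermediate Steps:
$I = -30$ ($I = \left(-5\right) 6 = -30$)
$X = -450$ ($X = \left(-30\right) 15 = -450$)
$Z = - \frac{56153}{62486}$ ($Z = 165 \left(- \frac{1}{398}\right) + 304 \left(- \frac{1}{628}\right) = - \frac{165}{398} - \frac{76}{157} = - \frac{56153}{62486} \approx -0.89865$)
$x Z + X = 689 \left(- \frac{56153}{62486}\right) - 450 = - \frac{38689417}{62486} - 450 = - \frac{66808117}{62486}$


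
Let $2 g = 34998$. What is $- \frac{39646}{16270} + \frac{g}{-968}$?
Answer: $- \frac{161543029}{7874680} \approx -20.514$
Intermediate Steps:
$g = 17499$ ($g = \frac{1}{2} \cdot 34998 = 17499$)
$- \frac{39646}{16270} + \frac{g}{-968} = - \frac{39646}{16270} + \frac{17499}{-968} = \left(-39646\right) \frac{1}{16270} + 17499 \left(- \frac{1}{968}\right) = - \frac{19823}{8135} - \frac{17499}{968} = - \frac{161543029}{7874680}$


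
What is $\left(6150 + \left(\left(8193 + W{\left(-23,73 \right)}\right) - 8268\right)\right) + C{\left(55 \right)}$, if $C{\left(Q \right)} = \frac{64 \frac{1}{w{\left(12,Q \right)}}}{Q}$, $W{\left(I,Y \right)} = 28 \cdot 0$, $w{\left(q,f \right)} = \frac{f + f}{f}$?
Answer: $\frac{334157}{55} \approx 6075.6$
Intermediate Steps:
$w{\left(q,f \right)} = 2$ ($w{\left(q,f \right)} = \frac{2 f}{f} = 2$)
$W{\left(I,Y \right)} = 0$
$C{\left(Q \right)} = \frac{32}{Q}$ ($C{\left(Q \right)} = \frac{64 \cdot \frac{1}{2}}{Q} = \frac{32}{Q}$)
$\left(6150 + \left(\left(8193 + W{\left(-23,73 \right)}\right) - 8268\right)\right) + C{\left(55 \right)} = \left(6150 + \left(\left(8193 + 0\right) - 8268\right)\right) + \frac{32}{55} = \left(6150 + \left(8193 - 8268\right)\right) + 32 \cdot \frac{1}{55} = \left(6150 - 75\right) + \frac{32}{55} = 6075 + \frac{32}{55} = \frac{334157}{55}$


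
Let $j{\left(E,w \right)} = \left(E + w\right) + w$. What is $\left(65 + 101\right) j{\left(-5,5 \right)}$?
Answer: $830$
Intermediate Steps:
$j{\left(E,w \right)} = E + 2 w$
$\left(65 + 101\right) j{\left(-5,5 \right)} = \left(65 + 101\right) \left(-5 + 2 \cdot 5\right) = 166 \left(-5 + 10\right) = 166 \cdot 5 = 830$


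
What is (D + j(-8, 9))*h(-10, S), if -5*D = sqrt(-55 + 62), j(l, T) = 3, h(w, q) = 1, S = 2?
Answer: 3 - sqrt(7)/5 ≈ 2.4708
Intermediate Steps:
D = -sqrt(7)/5 (D = -sqrt(-55 + 62)/5 = -sqrt(7)/5 ≈ -0.52915)
(D + j(-8, 9))*h(-10, S) = (-sqrt(7)/5 + 3)*1 = (3 - sqrt(7)/5)*1 = 3 - sqrt(7)/5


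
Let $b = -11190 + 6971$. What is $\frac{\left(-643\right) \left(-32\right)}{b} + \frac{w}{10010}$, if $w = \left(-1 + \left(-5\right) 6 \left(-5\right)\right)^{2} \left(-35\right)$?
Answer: $- \frac{99550755}{1206634} \approx -82.503$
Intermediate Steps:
$b = -4219$
$w = -777035$ ($w = \left(-1 - -150\right)^{2} \left(-35\right) = \left(-1 + 150\right)^{2} \left(-35\right) = 149^{2} \left(-35\right) = 22201 \left(-35\right) = -777035$)
$\frac{\left(-643\right) \left(-32\right)}{b} + \frac{w}{10010} = \frac{\left(-643\right) \left(-32\right)}{-4219} - \frac{777035}{10010} = 20576 \left(- \frac{1}{4219}\right) - \frac{22201}{286} = - \frac{20576}{4219} - \frac{22201}{286} = - \frac{99550755}{1206634}$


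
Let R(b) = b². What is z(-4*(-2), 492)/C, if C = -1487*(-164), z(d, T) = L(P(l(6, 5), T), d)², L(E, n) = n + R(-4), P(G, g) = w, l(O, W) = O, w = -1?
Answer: 144/60967 ≈ 0.0023619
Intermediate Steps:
P(G, g) = -1
L(E, n) = 16 + n (L(E, n) = n + (-4)² = n + 16 = 16 + n)
z(d, T) = (16 + d)²
C = 243868
z(-4*(-2), 492)/C = (16 - 4*(-2))²/243868 = (16 + 8)²*(1/243868) = 24²*(1/243868) = 576*(1/243868) = 144/60967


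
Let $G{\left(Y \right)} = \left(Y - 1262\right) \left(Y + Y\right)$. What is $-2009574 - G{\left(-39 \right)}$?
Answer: $-2111052$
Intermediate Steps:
$G{\left(Y \right)} = 2 Y \left(-1262 + Y\right)$ ($G{\left(Y \right)} = \left(-1262 + Y\right) 2 Y = 2 Y \left(-1262 + Y\right)$)
$-2009574 - G{\left(-39 \right)} = -2009574 - 2 \left(-39\right) \left(-1262 - 39\right) = -2009574 - 2 \left(-39\right) \left(-1301\right) = -2009574 - 101478 = -2111052$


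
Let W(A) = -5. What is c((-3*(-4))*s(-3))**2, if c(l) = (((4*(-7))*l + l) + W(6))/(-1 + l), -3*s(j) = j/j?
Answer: 10609/25 ≈ 424.36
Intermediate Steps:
s(j) = -1/3 (s(j) = -j/(3*j) = -1/3*1 = -1/3)
c(l) = (-5 - 27*l)/(-1 + l) (c(l) = (((4*(-7))*l + l) - 5)/(-1 + l) = ((-28*l + l) - 5)/(-1 + l) = (-27*l - 5)/(-1 + l) = (-5 - 27*l)/(-1 + l))
c((-3*(-4))*s(-3))**2 = ((-5 - 27*(-3*(-4))*(-1)/3)/(-1 - 3*(-4)*(-1/3)))**2 = ((-5 - 324*(-1)/3)/(-1 + 12*(-1/3)))**2 = ((-5 - 27*(-4))/(-1 - 4))**2 = ((-5 + 108)/(-5))**2 = (-1/5*103)**2 = (-103/5)**2 = 10609/25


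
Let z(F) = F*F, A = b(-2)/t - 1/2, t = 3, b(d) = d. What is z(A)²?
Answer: 2401/1296 ≈ 1.8526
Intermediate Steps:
A = -7/6 (A = -2/3 - 1/2 = -2*⅓ - 1*½ = -⅔ - ½ = -7/6 ≈ -1.1667)
z(F) = F²
z(A)² = ((-7/6)²)² = (49/36)² = 2401/1296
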